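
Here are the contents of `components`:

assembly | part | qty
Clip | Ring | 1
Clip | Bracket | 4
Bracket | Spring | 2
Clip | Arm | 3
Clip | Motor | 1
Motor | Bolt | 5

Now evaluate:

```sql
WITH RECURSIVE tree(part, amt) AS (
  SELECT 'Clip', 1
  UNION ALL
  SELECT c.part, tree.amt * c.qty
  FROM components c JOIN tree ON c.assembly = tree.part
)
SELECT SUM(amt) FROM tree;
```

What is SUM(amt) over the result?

Base: (Clip, amt=1).
Iteration 1: components of {Clip} -> Arm = 1*3 = 3, Bracket = 1*4 = 4, Motor = 1*1 = 1, Ring = 1*1 = 1.
Iteration 2: components of {Arm,Bracket,Motor,Ring} -> Bolt = 1*5 = 5, Spring = 4*2 = 8.
Iteration 3: no further components; recursion stops.
SUM(amt) = 1 + 1 + 4 + 3 + 1 + 8 + 5 = 23.

23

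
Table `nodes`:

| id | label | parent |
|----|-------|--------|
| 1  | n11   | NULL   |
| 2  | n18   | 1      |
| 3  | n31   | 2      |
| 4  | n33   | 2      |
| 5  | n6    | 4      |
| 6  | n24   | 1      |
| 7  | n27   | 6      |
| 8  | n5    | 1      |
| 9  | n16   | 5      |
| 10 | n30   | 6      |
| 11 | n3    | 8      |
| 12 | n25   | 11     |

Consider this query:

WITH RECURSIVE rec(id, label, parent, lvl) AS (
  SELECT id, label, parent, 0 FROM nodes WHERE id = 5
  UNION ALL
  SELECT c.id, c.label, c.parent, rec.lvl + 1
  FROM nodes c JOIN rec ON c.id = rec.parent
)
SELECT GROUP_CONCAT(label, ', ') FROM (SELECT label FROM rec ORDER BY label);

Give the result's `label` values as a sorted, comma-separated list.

Base: id=5 (n6), parent=4, lvl 0.
Iteration 1: join on id=4 -> n33 (id 4, parent=2, lvl 1).
Iteration 2: join on id=2 -> n18 (id 2, parent=1, lvl 2).
Iteration 3: join on id=1 -> n11 (id 1, parent=NULL, lvl 3).
Iteration 4: parent is NULL; no match; recursion stops.

n11, n18, n33, n6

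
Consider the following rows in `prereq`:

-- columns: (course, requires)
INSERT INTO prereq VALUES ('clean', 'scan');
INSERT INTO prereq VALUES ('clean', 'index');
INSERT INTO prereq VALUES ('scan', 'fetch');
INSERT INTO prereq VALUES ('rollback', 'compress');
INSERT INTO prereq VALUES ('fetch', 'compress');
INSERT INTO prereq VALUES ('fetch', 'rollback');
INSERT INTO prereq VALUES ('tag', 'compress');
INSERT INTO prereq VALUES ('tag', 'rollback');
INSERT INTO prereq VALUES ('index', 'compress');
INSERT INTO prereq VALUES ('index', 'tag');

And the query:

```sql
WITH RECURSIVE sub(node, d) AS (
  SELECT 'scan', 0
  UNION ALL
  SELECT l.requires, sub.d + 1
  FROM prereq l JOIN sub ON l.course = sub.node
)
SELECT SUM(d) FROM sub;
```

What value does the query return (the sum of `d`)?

8

Base: (scan, d=0).
Iteration 1: edges from {scan} -> (fetch, d=1).
Iteration 2: edges from {fetch} -> (compress, d=2), (rollback, d=2).
Iteration 3: edges from {compress,rollback} -> (compress, d=3).
Iteration 4: no outgoing edges from {compress}; recursion stops.
SUM(d) = 0 + 1 + 2 + 2 + 3 = 8.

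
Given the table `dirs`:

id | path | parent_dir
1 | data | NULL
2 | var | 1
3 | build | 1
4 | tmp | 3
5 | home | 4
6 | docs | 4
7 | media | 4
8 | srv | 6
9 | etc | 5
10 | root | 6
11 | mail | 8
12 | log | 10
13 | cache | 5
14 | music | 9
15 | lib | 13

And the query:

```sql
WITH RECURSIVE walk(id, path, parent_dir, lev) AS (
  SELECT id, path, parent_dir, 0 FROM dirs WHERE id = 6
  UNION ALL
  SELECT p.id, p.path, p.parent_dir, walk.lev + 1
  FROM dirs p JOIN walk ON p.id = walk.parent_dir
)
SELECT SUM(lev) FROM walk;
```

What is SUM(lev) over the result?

6

Base: id=6 (docs), parent_dir=4, lev 0.
Iteration 1: join on id=4 -> tmp (id 4, parent_dir=3, lev 1).
Iteration 2: join on id=3 -> build (id 3, parent_dir=1, lev 2).
Iteration 3: join on id=1 -> data (id 1, parent_dir=NULL, lev 3).
Iteration 4: parent_dir is NULL; no match; recursion stops.
SUM(lev) = 0 + 1 + 2 + 3 = 6.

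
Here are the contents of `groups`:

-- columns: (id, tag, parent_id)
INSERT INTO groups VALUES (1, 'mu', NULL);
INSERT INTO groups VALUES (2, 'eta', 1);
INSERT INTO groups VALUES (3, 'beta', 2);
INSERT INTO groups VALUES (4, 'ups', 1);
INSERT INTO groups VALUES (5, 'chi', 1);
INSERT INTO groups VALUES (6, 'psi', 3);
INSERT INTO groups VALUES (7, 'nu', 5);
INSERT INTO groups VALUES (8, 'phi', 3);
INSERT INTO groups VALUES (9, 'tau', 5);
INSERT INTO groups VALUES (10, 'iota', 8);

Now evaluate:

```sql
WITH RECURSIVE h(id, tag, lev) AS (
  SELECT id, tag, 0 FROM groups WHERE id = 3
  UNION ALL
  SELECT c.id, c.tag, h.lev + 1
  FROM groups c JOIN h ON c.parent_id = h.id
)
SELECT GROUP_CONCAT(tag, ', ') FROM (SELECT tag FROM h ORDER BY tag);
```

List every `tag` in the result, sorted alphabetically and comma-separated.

Base: id=3 (beta) at lev 0.
Iteration 1: rows with parent_id in {3} -> psi (id 6, lev 1), phi (id 8, lev 1).
Iteration 2: rows with parent_id in {6,8} -> iota (id 10, lev 2).
Iteration 3: no rows with parent_id in {10}; recursion stops.

beta, iota, phi, psi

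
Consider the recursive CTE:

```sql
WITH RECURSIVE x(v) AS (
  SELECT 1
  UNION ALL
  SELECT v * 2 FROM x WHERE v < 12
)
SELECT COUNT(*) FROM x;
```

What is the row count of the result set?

5

Base: v=1.
Iteration 1: 1 < 12 holds -> v = 1 * 2 = 2.
Iteration 2: 2 < 12 holds -> v = 2 * 2 = 4.
Iteration 3: 4 < 12 holds -> v = 4 * 2 = 8.
Iteration 4: 8 < 12 holds -> v = 8 * 2 = 16.
Iteration 5: 16 < 12 fails; recursion stops.
Total rows emitted: 5.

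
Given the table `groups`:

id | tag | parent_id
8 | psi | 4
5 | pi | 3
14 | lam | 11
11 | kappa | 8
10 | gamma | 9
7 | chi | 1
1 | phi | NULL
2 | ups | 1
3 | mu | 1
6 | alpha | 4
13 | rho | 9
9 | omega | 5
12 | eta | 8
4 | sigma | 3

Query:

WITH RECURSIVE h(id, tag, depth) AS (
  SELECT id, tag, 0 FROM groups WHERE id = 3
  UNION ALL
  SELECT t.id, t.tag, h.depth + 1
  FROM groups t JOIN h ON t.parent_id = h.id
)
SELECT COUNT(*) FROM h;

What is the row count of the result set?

11

Base: id=3 (mu) at depth 0.
Iteration 1: rows with parent_id in {3} -> sigma (id 4, depth 1), pi (id 5, depth 1).
Iteration 2: rows with parent_id in {4,5} -> alpha (id 6, depth 2), psi (id 8, depth 2), omega (id 9, depth 2).
Iteration 3: rows with parent_id in {6,8,9} -> gamma (id 10, depth 3), kappa (id 11, depth 3), eta (id 12, depth 3), rho (id 13, depth 3).
Iteration 4: rows with parent_id in {10,11,12,13} -> lam (id 14, depth 4).
Iteration 5: no rows with parent_id in {14}; recursion stops.
Total rows emitted: 11.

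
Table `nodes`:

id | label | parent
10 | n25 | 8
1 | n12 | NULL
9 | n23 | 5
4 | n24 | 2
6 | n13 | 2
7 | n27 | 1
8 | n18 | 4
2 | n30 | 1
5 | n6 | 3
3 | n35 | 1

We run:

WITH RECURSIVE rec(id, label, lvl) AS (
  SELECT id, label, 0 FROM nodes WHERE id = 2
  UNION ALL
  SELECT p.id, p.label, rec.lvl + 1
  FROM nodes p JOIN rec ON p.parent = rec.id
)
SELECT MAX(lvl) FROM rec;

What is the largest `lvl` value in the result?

3

Base: id=2 (n30) at lvl 0.
Iteration 1: rows with parent in {2} -> n24 (id 4, lvl 1), n13 (id 6, lvl 1).
Iteration 2: rows with parent in {4,6} -> n18 (id 8, lvl 2).
Iteration 3: rows with parent in {8} -> n25 (id 10, lvl 3).
Iteration 4: no rows with parent in {10}; recursion stops.
lvl values: 0, 1, 1, 2, 3; the maximum is 3.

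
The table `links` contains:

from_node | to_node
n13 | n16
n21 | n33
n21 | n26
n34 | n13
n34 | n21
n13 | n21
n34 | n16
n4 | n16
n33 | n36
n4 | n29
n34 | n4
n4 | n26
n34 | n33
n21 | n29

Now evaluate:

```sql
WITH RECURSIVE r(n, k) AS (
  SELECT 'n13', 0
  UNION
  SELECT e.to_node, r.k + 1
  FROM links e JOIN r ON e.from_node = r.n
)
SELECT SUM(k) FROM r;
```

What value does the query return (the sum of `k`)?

Base: (n13, k=0).
Iteration 1: edges from {n13} -> (n16, k=1), (n21, k=1).
Iteration 2: edges from {n16,n21} -> (n26, k=2), (n29, k=2), (n33, k=2).
Iteration 3: edges from {n26,n29,n33} -> (n36, k=3).
Iteration 4: no outgoing edges from {n36}; recursion stops.
SUM(k) = 0 + 1 + 1 + 2 + 2 + 2 + 3 = 11.

11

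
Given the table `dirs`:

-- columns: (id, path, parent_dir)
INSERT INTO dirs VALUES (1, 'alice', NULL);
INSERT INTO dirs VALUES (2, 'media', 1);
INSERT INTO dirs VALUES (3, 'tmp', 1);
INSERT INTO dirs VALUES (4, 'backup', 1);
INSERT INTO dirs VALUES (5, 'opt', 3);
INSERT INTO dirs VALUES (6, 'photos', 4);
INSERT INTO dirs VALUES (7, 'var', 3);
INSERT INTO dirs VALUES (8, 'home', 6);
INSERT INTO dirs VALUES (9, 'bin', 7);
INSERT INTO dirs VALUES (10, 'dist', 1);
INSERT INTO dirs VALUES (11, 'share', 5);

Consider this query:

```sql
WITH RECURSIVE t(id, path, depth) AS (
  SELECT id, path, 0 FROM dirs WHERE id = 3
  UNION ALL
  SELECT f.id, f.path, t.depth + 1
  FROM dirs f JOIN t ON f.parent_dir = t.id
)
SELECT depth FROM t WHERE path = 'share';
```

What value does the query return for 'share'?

2

Base: id=3 (tmp) at depth 0.
Iteration 1: rows with parent_dir in {3} -> opt (id 5, depth 1), var (id 7, depth 1).
Iteration 2: rows with parent_dir in {5,7} -> bin (id 9, depth 2), share (id 11, depth 2).
Iteration 3: no rows with parent_dir in {9,11}; recursion stops.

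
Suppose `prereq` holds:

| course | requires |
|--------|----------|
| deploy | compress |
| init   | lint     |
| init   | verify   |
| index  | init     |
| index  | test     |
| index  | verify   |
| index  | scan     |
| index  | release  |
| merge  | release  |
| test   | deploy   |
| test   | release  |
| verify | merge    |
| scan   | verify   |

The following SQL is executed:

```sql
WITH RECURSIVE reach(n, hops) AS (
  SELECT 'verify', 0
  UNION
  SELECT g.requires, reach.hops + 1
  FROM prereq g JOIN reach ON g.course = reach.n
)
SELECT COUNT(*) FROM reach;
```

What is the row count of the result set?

Base: (verify, hops=0).
Iteration 1: edges from {verify} -> (merge, hops=1).
Iteration 2: edges from {merge} -> (release, hops=2).
Iteration 3: no outgoing edges from {release}; recursion stops.
Total rows emitted: 3.

3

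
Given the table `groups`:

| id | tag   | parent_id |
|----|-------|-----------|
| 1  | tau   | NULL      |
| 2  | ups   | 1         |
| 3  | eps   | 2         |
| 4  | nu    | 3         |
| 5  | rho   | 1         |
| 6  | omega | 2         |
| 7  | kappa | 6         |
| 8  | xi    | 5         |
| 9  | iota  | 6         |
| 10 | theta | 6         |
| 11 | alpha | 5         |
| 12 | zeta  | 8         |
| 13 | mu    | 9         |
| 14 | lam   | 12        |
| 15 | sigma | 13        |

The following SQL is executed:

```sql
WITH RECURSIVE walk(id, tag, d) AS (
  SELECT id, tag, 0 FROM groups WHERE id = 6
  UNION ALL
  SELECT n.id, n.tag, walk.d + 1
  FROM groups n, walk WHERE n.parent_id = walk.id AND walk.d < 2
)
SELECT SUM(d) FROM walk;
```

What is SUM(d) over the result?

Base: id=6 (omega) at d 0.
Iteration 1: rows with parent_id in {6} -> kappa (id 7, d 1), iota (id 9, d 1), theta (id 10, d 1).
Iteration 2: rows with parent_id in {7,9,10} -> mu (id 13, d 2).
Iteration 3: d < 2 fails for all current rows; recursion stops.
SUM(d) = 0 + 1 + 1 + 1 + 2 = 5.

5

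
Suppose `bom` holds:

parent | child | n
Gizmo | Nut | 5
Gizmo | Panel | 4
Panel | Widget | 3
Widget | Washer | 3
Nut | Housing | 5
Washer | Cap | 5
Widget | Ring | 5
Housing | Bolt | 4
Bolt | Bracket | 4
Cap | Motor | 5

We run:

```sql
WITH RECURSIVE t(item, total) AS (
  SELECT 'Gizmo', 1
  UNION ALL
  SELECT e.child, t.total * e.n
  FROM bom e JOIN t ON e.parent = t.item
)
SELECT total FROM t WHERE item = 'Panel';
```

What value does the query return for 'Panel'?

4

Base: (Gizmo, total=1).
Iteration 1: components of {Gizmo} -> Nut = 1*5 = 5, Panel = 1*4 = 4.
Iteration 2: components of {Nut,Panel} -> Housing = 5*5 = 25, Widget = 4*3 = 12.
Iteration 3: components of {Housing,Widget} -> Bolt = 25*4 = 100, Ring = 12*5 = 60, Washer = 12*3 = 36.
Iteration 4: components of {Bolt,Ring,Washer} -> Bracket = 100*4 = 400, Cap = 36*5 = 180.
Iteration 5: components of {Bracket,Cap} -> Motor = 180*5 = 900.
Iteration 6: no further components; recursion stops.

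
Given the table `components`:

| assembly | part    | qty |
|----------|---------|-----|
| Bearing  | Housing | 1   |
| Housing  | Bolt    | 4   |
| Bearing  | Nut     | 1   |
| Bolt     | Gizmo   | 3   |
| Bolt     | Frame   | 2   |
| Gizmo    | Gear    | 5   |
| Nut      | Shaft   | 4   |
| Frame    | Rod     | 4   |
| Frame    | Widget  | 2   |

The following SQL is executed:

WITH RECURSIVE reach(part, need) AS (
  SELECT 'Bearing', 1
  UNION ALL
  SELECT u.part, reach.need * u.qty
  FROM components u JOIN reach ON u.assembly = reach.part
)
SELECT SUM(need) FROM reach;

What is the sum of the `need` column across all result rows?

Base: (Bearing, need=1).
Iteration 1: components of {Bearing} -> Housing = 1*1 = 1, Nut = 1*1 = 1.
Iteration 2: components of {Housing,Nut} -> Bolt = 1*4 = 4, Shaft = 1*4 = 4.
Iteration 3: components of {Bolt,Shaft} -> Frame = 4*2 = 8, Gizmo = 4*3 = 12.
Iteration 4: components of {Frame,Gizmo} -> Gear = 12*5 = 60, Rod = 8*4 = 32, Widget = 8*2 = 16.
Iteration 5: no further components; recursion stops.
SUM(need) = 1 + 1 + 1 + 4 + 4 + 12 + 8 + 60 + 32 + 16 = 139.

139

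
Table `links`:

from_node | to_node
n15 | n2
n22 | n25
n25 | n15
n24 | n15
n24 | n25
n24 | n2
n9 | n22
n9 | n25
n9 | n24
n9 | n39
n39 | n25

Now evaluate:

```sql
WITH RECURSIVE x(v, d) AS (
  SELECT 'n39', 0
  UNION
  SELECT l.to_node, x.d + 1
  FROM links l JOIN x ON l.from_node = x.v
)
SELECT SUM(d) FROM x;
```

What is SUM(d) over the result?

6

Base: (n39, d=0).
Iteration 1: edges from {n39} -> (n25, d=1).
Iteration 2: edges from {n25} -> (n15, d=2).
Iteration 3: edges from {n15} -> (n2, d=3).
Iteration 4: no outgoing edges from {n2}; recursion stops.
SUM(d) = 0 + 1 + 2 + 3 = 6.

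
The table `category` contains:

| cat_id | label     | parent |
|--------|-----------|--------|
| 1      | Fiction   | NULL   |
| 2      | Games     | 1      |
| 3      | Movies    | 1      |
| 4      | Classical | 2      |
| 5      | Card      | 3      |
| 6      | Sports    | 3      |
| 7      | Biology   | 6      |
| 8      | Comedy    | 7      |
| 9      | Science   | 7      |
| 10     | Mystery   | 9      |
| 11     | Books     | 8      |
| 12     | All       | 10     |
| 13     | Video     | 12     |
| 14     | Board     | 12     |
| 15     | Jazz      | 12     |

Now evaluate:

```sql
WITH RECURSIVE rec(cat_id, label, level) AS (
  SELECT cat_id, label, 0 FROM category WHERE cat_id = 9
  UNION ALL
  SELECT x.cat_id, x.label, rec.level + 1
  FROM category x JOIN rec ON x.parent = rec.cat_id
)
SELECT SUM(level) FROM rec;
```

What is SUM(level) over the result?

Base: cat_id=9 (Science) at level 0.
Iteration 1: rows with parent in {9} -> Mystery (id 10, level 1).
Iteration 2: rows with parent in {10} -> All (id 12, level 2).
Iteration 3: rows with parent in {12} -> Video (id 13, level 3), Board (id 14, level 3), Jazz (id 15, level 3).
Iteration 4: no rows with parent in {13,14,15}; recursion stops.
SUM(level) = 0 + 1 + 2 + 3 + 3 + 3 = 12.

12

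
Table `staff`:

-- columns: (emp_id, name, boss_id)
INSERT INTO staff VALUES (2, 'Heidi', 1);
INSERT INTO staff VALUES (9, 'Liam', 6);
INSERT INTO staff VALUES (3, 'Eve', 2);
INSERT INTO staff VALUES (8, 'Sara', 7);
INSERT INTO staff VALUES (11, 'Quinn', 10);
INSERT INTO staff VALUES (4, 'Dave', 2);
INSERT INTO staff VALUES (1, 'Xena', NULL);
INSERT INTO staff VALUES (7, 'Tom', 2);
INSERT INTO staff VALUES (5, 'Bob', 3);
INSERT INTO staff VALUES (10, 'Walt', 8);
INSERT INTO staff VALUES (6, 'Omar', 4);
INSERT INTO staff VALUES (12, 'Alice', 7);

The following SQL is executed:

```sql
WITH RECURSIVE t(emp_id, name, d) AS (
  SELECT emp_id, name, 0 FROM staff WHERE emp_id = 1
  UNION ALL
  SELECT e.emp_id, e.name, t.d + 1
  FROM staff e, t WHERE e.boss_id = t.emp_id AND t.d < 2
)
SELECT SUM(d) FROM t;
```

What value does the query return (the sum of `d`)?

Base: emp_id=1 (Xena) at d 0.
Iteration 1: rows with boss_id in {1} -> Heidi (id 2, d 1).
Iteration 2: rows with boss_id in {2} -> Eve (id 3, d 2), Dave (id 4, d 2), Tom (id 7, d 2).
Iteration 3: d < 2 fails for all current rows; recursion stops.
SUM(d) = 0 + 1 + 2 + 2 + 2 = 7.

7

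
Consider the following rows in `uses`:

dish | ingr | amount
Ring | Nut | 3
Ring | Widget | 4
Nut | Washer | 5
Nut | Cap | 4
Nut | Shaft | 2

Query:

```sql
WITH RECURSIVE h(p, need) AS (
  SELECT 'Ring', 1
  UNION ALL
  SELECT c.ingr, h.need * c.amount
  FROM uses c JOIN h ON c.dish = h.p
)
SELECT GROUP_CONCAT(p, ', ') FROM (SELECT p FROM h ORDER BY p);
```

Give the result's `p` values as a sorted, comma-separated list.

Base: (Ring, need=1).
Iteration 1: components of {Ring} -> Nut = 1*3 = 3, Widget = 1*4 = 4.
Iteration 2: components of {Nut,Widget} -> Cap = 3*4 = 12, Shaft = 3*2 = 6, Washer = 3*5 = 15.
Iteration 3: no further components; recursion stops.

Cap, Nut, Ring, Shaft, Washer, Widget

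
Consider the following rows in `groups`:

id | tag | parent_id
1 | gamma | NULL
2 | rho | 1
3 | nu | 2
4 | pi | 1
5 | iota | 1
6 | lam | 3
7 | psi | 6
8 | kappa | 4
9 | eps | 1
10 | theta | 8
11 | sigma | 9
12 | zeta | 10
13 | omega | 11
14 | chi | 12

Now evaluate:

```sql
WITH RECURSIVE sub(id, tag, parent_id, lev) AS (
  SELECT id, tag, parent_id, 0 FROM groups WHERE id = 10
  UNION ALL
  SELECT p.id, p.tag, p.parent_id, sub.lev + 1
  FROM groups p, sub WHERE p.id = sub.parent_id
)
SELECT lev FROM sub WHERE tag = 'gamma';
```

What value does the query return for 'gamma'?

3

Base: id=10 (theta), parent_id=8, lev 0.
Iteration 1: join on id=8 -> kappa (id 8, parent_id=4, lev 1).
Iteration 2: join on id=4 -> pi (id 4, parent_id=1, lev 2).
Iteration 3: join on id=1 -> gamma (id 1, parent_id=NULL, lev 3).
Iteration 4: parent_id is NULL; no match; recursion stops.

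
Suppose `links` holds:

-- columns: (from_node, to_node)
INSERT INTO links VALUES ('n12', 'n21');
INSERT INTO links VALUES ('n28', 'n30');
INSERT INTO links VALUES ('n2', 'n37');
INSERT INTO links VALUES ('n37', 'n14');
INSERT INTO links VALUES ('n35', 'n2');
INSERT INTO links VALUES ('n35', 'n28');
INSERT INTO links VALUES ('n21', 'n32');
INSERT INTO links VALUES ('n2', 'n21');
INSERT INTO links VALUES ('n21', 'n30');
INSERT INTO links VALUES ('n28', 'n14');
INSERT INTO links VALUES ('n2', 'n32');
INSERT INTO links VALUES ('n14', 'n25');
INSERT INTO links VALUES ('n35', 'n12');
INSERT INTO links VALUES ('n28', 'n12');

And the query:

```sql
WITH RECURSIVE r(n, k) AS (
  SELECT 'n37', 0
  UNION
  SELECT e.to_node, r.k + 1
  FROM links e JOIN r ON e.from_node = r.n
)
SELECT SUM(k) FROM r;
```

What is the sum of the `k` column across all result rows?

3

Base: (n37, k=0).
Iteration 1: edges from {n37} -> (n14, k=1).
Iteration 2: edges from {n14} -> (n25, k=2).
Iteration 3: no outgoing edges from {n25}; recursion stops.
SUM(k) = 0 + 1 + 2 = 3.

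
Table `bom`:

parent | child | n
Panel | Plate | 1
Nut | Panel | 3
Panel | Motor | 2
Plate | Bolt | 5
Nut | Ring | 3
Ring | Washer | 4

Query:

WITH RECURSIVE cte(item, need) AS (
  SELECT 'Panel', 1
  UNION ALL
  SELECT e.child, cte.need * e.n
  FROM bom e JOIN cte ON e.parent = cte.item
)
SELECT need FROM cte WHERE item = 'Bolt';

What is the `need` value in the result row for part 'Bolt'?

5

Base: (Panel, need=1).
Iteration 1: components of {Panel} -> Motor = 1*2 = 2, Plate = 1*1 = 1.
Iteration 2: components of {Motor,Plate} -> Bolt = 1*5 = 5.
Iteration 3: no further components; recursion stops.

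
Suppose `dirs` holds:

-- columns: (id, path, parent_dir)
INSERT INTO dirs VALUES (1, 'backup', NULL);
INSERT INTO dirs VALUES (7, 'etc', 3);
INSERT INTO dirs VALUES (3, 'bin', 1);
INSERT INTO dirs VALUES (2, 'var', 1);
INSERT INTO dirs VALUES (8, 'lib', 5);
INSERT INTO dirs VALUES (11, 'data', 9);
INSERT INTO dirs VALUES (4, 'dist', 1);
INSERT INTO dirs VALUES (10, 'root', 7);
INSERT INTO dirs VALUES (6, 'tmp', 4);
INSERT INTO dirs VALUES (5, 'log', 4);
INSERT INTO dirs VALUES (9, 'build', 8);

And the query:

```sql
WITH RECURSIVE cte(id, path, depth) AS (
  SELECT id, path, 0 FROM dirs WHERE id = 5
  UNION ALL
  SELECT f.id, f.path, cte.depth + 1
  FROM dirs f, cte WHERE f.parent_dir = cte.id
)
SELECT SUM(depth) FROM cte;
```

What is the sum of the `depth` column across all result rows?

6

Base: id=5 (log) at depth 0.
Iteration 1: rows with parent_dir in {5} -> lib (id 8, depth 1).
Iteration 2: rows with parent_dir in {8} -> build (id 9, depth 2).
Iteration 3: rows with parent_dir in {9} -> data (id 11, depth 3).
Iteration 4: no rows with parent_dir in {11}; recursion stops.
SUM(depth) = 0 + 1 + 2 + 3 = 6.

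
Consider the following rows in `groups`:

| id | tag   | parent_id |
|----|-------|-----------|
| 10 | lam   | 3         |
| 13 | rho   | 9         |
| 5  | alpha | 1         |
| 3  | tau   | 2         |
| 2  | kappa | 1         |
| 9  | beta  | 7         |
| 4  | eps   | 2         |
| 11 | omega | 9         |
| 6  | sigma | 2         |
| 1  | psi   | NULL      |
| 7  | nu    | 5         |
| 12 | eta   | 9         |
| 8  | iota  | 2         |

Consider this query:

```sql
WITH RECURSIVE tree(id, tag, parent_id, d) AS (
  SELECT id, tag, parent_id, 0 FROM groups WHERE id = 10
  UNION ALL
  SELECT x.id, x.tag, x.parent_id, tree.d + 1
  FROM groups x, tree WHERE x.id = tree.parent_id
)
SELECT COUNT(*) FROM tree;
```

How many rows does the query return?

4

Base: id=10 (lam), parent_id=3, d 0.
Iteration 1: join on id=3 -> tau (id 3, parent_id=2, d 1).
Iteration 2: join on id=2 -> kappa (id 2, parent_id=1, d 2).
Iteration 3: join on id=1 -> psi (id 1, parent_id=NULL, d 3).
Iteration 4: parent_id is NULL; no match; recursion stops.
Total rows emitted: 4.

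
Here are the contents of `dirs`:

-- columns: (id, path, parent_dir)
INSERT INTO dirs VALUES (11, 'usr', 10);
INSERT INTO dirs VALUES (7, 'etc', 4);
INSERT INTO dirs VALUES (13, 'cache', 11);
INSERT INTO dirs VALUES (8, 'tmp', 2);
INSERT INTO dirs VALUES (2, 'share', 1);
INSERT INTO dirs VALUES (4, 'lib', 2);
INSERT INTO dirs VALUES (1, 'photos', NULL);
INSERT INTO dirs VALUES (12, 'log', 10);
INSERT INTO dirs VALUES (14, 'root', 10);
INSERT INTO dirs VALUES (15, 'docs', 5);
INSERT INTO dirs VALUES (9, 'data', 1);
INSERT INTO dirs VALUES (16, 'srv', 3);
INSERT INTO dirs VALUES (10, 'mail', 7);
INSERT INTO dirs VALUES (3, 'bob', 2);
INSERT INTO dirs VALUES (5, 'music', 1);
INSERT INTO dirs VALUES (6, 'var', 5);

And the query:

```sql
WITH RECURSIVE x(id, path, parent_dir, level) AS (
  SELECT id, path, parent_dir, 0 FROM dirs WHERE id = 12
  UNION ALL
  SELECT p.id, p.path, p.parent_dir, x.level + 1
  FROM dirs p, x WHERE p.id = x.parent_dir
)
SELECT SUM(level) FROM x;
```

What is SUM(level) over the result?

15

Base: id=12 (log), parent_dir=10, level 0.
Iteration 1: join on id=10 -> mail (id 10, parent_dir=7, level 1).
Iteration 2: join on id=7 -> etc (id 7, parent_dir=4, level 2).
Iteration 3: join on id=4 -> lib (id 4, parent_dir=2, level 3).
Iteration 4: join on id=2 -> share (id 2, parent_dir=1, level 4).
Iteration 5: join on id=1 -> photos (id 1, parent_dir=NULL, level 5).
Iteration 6: parent_dir is NULL; no match; recursion stops.
SUM(level) = 0 + 1 + 2 + 3 + 4 + 5 = 15.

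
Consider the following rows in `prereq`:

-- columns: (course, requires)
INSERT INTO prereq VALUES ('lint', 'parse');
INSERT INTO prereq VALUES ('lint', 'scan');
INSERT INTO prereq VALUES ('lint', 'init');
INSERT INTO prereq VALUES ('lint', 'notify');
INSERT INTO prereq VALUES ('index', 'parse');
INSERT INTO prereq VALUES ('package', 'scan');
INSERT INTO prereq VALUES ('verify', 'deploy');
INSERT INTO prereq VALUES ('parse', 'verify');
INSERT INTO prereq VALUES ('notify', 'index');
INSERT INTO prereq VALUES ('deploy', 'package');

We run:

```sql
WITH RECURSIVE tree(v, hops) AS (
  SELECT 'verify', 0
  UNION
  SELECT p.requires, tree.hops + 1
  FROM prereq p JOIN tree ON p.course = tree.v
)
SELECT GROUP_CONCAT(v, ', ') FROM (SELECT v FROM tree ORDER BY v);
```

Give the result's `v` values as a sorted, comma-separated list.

deploy, package, scan, verify

Base: (verify, hops=0).
Iteration 1: edges from {verify} -> (deploy, hops=1).
Iteration 2: edges from {deploy} -> (package, hops=2).
Iteration 3: edges from {package} -> (scan, hops=3).
Iteration 4: no outgoing edges from {scan}; recursion stops.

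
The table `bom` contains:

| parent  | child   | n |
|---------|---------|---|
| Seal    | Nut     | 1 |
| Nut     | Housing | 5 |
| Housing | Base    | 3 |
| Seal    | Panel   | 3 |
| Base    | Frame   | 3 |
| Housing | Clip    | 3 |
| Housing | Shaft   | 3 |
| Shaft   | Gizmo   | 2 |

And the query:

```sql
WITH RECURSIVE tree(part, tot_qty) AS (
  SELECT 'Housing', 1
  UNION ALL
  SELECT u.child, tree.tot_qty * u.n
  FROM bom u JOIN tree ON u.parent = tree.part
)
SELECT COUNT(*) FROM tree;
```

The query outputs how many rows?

6

Base: (Housing, tot_qty=1).
Iteration 1: components of {Housing} -> Base = 1*3 = 3, Clip = 1*3 = 3, Shaft = 1*3 = 3.
Iteration 2: components of {Base,Clip,Shaft} -> Frame = 3*3 = 9, Gizmo = 3*2 = 6.
Iteration 3: no further components; recursion stops.
Total rows emitted: 6.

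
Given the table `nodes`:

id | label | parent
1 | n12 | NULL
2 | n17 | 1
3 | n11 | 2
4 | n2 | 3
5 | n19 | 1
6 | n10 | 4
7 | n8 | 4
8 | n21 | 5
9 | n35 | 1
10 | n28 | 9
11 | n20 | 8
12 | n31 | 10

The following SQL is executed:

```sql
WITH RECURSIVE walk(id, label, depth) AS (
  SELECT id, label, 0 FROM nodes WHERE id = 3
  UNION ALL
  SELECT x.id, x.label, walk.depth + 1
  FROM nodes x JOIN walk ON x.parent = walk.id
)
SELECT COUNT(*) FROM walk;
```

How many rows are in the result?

4

Base: id=3 (n11) at depth 0.
Iteration 1: rows with parent in {3} -> n2 (id 4, depth 1).
Iteration 2: rows with parent in {4} -> n10 (id 6, depth 2), n8 (id 7, depth 2).
Iteration 3: no rows with parent in {6,7}; recursion stops.
Total rows emitted: 4.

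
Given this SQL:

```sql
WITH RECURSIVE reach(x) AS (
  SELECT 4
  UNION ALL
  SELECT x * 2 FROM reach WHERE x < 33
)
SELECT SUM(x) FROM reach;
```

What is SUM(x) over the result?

Base: x=4.
Iteration 1: 4 < 33 holds -> x = 4 * 2 = 8.
Iteration 2: 8 < 33 holds -> x = 8 * 2 = 16.
Iteration 3: 16 < 33 holds -> x = 16 * 2 = 32.
Iteration 4: 32 < 33 holds -> x = 32 * 2 = 64.
Iteration 5: 64 < 33 fails; recursion stops.
SUM(x) = 4 + 8 + 16 + 32 + 64 = 124.

124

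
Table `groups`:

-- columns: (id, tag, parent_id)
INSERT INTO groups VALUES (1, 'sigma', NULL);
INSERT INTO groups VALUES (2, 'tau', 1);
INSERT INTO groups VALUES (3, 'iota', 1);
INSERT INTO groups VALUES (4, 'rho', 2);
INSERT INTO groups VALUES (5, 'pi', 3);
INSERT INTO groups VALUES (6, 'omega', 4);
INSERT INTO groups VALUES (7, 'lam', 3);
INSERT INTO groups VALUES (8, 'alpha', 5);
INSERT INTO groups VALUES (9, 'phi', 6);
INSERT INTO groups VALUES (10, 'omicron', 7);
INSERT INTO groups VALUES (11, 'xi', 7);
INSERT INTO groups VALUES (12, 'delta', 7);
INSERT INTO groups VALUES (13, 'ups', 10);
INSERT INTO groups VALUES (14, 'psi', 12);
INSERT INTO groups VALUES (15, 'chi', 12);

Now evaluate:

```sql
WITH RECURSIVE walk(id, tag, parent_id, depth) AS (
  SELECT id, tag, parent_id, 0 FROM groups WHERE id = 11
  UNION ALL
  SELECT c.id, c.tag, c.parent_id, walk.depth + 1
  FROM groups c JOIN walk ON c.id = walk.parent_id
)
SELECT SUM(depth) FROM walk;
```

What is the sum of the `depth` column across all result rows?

6

Base: id=11 (xi), parent_id=7, depth 0.
Iteration 1: join on id=7 -> lam (id 7, parent_id=3, depth 1).
Iteration 2: join on id=3 -> iota (id 3, parent_id=1, depth 2).
Iteration 3: join on id=1 -> sigma (id 1, parent_id=NULL, depth 3).
Iteration 4: parent_id is NULL; no match; recursion stops.
SUM(depth) = 0 + 1 + 2 + 3 = 6.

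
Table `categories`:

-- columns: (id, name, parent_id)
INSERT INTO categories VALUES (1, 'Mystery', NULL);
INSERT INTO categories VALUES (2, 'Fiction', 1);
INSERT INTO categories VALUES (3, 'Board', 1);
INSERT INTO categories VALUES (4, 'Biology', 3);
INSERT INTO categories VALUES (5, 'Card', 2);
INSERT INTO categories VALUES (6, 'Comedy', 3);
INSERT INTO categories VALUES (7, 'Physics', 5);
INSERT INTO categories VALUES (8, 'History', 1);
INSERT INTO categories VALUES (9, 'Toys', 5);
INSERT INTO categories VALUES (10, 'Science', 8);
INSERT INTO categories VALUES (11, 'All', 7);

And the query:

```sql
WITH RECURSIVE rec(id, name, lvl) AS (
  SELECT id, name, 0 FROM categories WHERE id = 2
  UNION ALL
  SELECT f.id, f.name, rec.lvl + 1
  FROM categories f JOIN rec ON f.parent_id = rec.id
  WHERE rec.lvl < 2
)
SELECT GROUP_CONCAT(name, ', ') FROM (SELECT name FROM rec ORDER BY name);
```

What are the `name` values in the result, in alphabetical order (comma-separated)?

Card, Fiction, Physics, Toys

Base: id=2 (Fiction) at lvl 0.
Iteration 1: rows with parent_id in {2} -> Card (id 5, lvl 1).
Iteration 2: rows with parent_id in {5} -> Physics (id 7, lvl 2), Toys (id 9, lvl 2).
Iteration 3: lvl < 2 fails for all current rows; recursion stops.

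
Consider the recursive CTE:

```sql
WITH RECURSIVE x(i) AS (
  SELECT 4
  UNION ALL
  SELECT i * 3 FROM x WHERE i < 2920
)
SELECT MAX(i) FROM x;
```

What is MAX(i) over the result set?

8748

Base: i=4.
Iteration 1: 4 < 2920 holds -> i = 4 * 3 = 12.
Iteration 2: 12 < 2920 holds -> i = 12 * 3 = 36.
Iteration 3: 36 < 2920 holds -> i = 36 * 3 = 108.
Iteration 4: 108 < 2920 holds -> i = 108 * 3 = 324.
Iteration 5: 324 < 2920 holds -> i = 324 * 3 = 972.
Iteration 6: 972 < 2920 holds -> i = 972 * 3 = 2916.
Iteration 7: 2916 < 2920 holds -> i = 2916 * 3 = 8748.
Iteration 8: 8748 < 2920 fails; recursion stops.
i values: 4, 12, 36, 108, 324, 972, 2916, 8748; the maximum is 8748.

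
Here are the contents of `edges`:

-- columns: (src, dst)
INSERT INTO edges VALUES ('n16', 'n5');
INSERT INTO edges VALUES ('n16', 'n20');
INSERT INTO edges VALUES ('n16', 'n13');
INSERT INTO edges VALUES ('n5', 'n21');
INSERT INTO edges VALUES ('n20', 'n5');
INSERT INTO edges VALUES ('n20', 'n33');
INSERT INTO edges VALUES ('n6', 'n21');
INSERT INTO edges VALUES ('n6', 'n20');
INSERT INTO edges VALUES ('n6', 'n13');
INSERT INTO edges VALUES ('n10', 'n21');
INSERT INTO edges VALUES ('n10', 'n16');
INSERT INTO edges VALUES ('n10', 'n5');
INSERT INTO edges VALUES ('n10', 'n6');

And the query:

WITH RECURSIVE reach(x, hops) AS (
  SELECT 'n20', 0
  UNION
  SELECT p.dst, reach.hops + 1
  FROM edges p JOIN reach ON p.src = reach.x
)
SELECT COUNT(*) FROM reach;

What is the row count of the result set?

4

Base: (n20, hops=0).
Iteration 1: edges from {n20} -> (n33, hops=1), (n5, hops=1).
Iteration 2: edges from {n33,n5} -> (n21, hops=2).
Iteration 3: no outgoing edges from {n21}; recursion stops.
Total rows emitted: 4.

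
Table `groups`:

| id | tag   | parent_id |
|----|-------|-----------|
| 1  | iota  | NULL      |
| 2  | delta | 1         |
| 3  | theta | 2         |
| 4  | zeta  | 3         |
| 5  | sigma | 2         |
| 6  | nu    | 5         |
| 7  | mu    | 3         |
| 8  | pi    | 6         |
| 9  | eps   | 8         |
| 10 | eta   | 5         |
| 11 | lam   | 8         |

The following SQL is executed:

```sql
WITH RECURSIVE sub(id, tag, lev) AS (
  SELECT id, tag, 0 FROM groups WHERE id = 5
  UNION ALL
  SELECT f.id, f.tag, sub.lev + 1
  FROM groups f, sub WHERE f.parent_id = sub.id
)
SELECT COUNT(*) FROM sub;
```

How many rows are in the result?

6

Base: id=5 (sigma) at lev 0.
Iteration 1: rows with parent_id in {5} -> nu (id 6, lev 1), eta (id 10, lev 1).
Iteration 2: rows with parent_id in {6,10} -> pi (id 8, lev 2).
Iteration 3: rows with parent_id in {8} -> eps (id 9, lev 3), lam (id 11, lev 3).
Iteration 4: no rows with parent_id in {9,11}; recursion stops.
Total rows emitted: 6.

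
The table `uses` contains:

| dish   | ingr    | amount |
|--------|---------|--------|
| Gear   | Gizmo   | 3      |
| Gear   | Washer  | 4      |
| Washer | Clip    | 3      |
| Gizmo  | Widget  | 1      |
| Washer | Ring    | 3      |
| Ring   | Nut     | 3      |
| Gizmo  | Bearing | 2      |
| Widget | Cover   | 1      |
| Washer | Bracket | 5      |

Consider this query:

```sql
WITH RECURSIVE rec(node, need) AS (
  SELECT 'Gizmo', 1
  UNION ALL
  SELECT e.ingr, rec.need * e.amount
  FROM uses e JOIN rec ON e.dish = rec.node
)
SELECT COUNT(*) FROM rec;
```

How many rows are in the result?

4

Base: (Gizmo, need=1).
Iteration 1: components of {Gizmo} -> Bearing = 1*2 = 2, Widget = 1*1 = 1.
Iteration 2: components of {Bearing,Widget} -> Cover = 1*1 = 1.
Iteration 3: no further components; recursion stops.
Total rows emitted: 4.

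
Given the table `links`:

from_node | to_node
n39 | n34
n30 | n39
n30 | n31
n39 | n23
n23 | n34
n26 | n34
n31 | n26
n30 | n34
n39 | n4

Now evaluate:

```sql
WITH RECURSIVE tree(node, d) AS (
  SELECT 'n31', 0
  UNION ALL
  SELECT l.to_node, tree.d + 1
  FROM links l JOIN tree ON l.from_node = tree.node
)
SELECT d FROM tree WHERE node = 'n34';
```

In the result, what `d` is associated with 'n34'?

Base: (n31, d=0).
Iteration 1: edges from {n31} -> (n26, d=1).
Iteration 2: edges from {n26} -> (n34, d=2).
Iteration 3: no outgoing edges from {n34}; recursion stops.

2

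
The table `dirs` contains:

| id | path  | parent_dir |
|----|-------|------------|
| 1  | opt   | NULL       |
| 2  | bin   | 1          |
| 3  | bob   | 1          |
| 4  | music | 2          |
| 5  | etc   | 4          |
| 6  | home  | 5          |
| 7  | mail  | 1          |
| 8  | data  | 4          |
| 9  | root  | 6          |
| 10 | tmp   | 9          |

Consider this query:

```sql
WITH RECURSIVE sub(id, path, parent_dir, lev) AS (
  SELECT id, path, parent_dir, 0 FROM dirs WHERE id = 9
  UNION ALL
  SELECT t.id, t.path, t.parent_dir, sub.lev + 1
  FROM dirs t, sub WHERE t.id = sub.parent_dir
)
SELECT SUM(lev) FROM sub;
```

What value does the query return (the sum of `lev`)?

15

Base: id=9 (root), parent_dir=6, lev 0.
Iteration 1: join on id=6 -> home (id 6, parent_dir=5, lev 1).
Iteration 2: join on id=5 -> etc (id 5, parent_dir=4, lev 2).
Iteration 3: join on id=4 -> music (id 4, parent_dir=2, lev 3).
Iteration 4: join on id=2 -> bin (id 2, parent_dir=1, lev 4).
Iteration 5: join on id=1 -> opt (id 1, parent_dir=NULL, lev 5).
Iteration 6: parent_dir is NULL; no match; recursion stops.
SUM(lev) = 0 + 1 + 2 + 3 + 4 + 5 = 15.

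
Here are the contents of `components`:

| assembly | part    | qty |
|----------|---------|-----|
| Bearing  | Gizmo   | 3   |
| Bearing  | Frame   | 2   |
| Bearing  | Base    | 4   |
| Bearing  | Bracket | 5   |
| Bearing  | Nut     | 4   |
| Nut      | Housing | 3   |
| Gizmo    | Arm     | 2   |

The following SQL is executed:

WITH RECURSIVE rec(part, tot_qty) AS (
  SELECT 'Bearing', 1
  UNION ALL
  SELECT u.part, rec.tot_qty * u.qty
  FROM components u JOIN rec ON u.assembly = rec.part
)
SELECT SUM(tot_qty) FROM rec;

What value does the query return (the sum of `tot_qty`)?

Base: (Bearing, tot_qty=1).
Iteration 1: components of {Bearing} -> Base = 1*4 = 4, Bracket = 1*5 = 5, Frame = 1*2 = 2, Gizmo = 1*3 = 3, Nut = 1*4 = 4.
Iteration 2: components of {Base,Bracket,Frame,Gizmo,Nut} -> Arm = 3*2 = 6, Housing = 4*3 = 12.
Iteration 3: no further components; recursion stops.
SUM(tot_qty) = 1 + 3 + 2 + 4 + 5 + 4 + 6 + 12 = 37.

37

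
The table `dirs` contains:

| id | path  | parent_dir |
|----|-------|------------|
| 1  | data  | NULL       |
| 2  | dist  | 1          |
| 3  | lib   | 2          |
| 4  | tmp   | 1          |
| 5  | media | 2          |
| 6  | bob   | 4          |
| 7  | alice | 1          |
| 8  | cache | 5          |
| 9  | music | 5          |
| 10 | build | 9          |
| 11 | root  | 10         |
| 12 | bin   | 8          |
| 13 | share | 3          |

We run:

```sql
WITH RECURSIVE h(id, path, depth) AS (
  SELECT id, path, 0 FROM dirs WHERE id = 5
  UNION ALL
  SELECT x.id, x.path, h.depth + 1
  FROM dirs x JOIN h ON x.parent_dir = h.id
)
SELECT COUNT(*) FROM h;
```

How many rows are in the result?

6

Base: id=5 (media) at depth 0.
Iteration 1: rows with parent_dir in {5} -> cache (id 8, depth 1), music (id 9, depth 1).
Iteration 2: rows with parent_dir in {8,9} -> build (id 10, depth 2), bin (id 12, depth 2).
Iteration 3: rows with parent_dir in {10,12} -> root (id 11, depth 3).
Iteration 4: no rows with parent_dir in {11}; recursion stops.
Total rows emitted: 6.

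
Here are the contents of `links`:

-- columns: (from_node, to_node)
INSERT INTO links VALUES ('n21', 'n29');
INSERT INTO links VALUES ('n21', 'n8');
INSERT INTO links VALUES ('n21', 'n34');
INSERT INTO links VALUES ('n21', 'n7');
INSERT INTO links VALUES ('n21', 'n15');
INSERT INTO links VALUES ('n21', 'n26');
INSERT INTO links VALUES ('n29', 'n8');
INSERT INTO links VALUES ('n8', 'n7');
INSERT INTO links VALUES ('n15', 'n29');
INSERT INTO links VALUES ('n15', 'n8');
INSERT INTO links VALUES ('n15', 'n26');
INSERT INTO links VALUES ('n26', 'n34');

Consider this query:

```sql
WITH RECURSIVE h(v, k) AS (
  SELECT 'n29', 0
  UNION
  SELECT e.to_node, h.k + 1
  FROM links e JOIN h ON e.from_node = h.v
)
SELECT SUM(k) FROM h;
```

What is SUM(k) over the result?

3

Base: (n29, k=0).
Iteration 1: edges from {n29} -> (n8, k=1).
Iteration 2: edges from {n8} -> (n7, k=2).
Iteration 3: no outgoing edges from {n7}; recursion stops.
SUM(k) = 0 + 1 + 2 = 3.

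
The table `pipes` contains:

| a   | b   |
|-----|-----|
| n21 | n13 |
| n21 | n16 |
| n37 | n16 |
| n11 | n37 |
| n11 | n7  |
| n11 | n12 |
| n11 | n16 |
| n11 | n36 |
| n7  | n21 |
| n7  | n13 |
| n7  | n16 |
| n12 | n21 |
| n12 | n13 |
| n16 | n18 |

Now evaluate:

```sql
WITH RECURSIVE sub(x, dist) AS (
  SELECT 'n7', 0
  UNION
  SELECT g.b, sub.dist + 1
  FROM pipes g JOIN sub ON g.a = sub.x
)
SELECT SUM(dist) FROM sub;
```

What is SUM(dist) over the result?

Base: (n7, dist=0).
Iteration 1: edges from {n7} -> (n13, dist=1), (n16, dist=1), (n21, dist=1).
Iteration 2: edges from {n13,n16,n21} -> (n13, dist=2), (n16, dist=2), (n18, dist=2).
Iteration 3: edges from {n13,n16,n18} -> (n18, dist=3).
Iteration 4: no outgoing edges from {n18}; recursion stops.
SUM(dist) = 0 + 1 + 1 + 1 + 2 + 2 + 2 + 3 = 12.

12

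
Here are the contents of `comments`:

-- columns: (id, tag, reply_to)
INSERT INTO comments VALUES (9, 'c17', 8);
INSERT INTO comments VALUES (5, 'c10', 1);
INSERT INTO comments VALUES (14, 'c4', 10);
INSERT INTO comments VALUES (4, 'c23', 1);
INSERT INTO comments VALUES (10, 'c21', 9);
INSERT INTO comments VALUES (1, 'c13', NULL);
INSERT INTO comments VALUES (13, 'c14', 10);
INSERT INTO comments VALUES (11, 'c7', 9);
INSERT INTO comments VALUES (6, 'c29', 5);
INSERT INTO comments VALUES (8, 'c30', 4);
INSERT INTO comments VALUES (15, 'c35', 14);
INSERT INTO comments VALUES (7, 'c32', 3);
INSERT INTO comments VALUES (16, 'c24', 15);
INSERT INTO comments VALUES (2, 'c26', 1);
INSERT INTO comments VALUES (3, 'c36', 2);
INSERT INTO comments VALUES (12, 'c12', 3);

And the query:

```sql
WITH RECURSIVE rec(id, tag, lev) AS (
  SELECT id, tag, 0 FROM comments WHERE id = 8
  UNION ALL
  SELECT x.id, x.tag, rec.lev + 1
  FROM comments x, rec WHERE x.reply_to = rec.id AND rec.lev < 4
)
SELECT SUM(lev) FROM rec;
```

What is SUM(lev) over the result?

15

Base: id=8 (c30) at lev 0.
Iteration 1: rows with reply_to in {8} -> c17 (id 9, lev 1).
Iteration 2: rows with reply_to in {9} -> c21 (id 10, lev 2), c7 (id 11, lev 2).
Iteration 3: rows with reply_to in {10,11} -> c14 (id 13, lev 3), c4 (id 14, lev 3).
Iteration 4: rows with reply_to in {13,14} -> c35 (id 15, lev 4).
Iteration 5: lev < 4 fails for all current rows; recursion stops.
SUM(lev) = 0 + 1 + 2 + 2 + 3 + 3 + 4 = 15.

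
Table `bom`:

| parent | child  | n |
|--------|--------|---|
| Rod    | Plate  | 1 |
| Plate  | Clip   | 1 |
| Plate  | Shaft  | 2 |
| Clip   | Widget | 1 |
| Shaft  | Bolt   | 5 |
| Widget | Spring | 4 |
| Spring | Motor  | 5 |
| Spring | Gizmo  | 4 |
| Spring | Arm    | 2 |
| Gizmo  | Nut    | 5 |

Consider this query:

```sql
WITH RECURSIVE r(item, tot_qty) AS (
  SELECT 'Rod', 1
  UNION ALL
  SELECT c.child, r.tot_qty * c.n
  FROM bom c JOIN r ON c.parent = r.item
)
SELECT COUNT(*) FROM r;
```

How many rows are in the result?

Base: (Rod, tot_qty=1).
Iteration 1: components of {Rod} -> Plate = 1*1 = 1.
Iteration 2: components of {Plate} -> Clip = 1*1 = 1, Shaft = 1*2 = 2.
Iteration 3: components of {Clip,Shaft} -> Bolt = 2*5 = 10, Widget = 1*1 = 1.
Iteration 4: components of {Bolt,Widget} -> Spring = 1*4 = 4.
Iteration 5: components of {Spring} -> Arm = 4*2 = 8, Gizmo = 4*4 = 16, Motor = 4*5 = 20.
Iteration 6: components of {Arm,Gizmo,Motor} -> Nut = 16*5 = 80.
Iteration 7: no further components; recursion stops.
Total rows emitted: 11.

11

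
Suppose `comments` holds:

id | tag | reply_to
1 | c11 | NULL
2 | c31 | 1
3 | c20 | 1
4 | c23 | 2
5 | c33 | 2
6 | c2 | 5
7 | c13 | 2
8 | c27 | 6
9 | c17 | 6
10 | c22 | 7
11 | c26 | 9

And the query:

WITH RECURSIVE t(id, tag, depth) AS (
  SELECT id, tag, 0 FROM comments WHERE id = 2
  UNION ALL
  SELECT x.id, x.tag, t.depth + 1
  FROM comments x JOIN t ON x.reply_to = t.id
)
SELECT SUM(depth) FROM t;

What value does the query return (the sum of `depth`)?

17

Base: id=2 (c31) at depth 0.
Iteration 1: rows with reply_to in {2} -> c23 (id 4, depth 1), c33 (id 5, depth 1), c13 (id 7, depth 1).
Iteration 2: rows with reply_to in {4,5,7} -> c2 (id 6, depth 2), c22 (id 10, depth 2).
Iteration 3: rows with reply_to in {6,10} -> c27 (id 8, depth 3), c17 (id 9, depth 3).
Iteration 4: rows with reply_to in {8,9} -> c26 (id 11, depth 4).
Iteration 5: no rows with reply_to in {11}; recursion stops.
SUM(depth) = 0 + 1 + 1 + 1 + 2 + 2 + 3 + 3 + 4 = 17.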